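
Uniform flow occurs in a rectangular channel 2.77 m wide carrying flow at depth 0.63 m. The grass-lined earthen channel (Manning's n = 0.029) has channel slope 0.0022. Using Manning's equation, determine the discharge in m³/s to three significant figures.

1.62 m³/s

A = b·y = 2.77 × 0.63 = 1.745 m²
P = b + 2y = 2.77 + 2×0.63 = 4.030 m
R = A/P = 1.745/4.030 = 0.4330 m
Q = (1/n)·A·R^(2/3)·S^(1/2) = (1/0.029) × 1.745 × 0.4330^(2/3) × 0.0022^(1/2) = 1.616 m³/s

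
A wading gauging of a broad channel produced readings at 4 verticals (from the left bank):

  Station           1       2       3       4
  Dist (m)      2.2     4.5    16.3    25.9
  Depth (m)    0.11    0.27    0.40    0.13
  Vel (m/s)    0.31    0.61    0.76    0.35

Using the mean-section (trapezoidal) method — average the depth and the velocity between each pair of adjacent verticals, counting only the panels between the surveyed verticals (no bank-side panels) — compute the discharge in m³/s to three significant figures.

4.32 m³/s

Panel 1-2: Δb = 2.3 m, d̄ = (0.11+0.27)/2 = 0.19, v̄ = (0.31+0.61)/2 = 0.46 → q = 2.3×0.19×0.46 = 0.2010 m³/s
Panel 2-3: Δb = 11.8 m, d̄ = (0.27+0.40)/2 = 0.335, v̄ = (0.61+0.76)/2 = 0.685 → q = 11.8×0.335×0.685 = 2.708 m³/s
Panel 3-4: Δb = 9.6 m, d̄ = (0.40+0.13)/2 = 0.265, v̄ = (0.76+0.35)/2 = 0.555 → q = 9.6×0.265×0.555 = 1.412 m³/s
Q = Σ q = 4.321 m³/s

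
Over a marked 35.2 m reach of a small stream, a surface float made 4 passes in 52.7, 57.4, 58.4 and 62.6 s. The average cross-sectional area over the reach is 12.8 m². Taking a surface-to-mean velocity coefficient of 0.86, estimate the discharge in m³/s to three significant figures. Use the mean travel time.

t̄ = (52.7 + 57.4 + 58.4 + 62.6) / 4 = 57.775 s
v_surface = L / t̄ = 35.2 / 57.775 = 0.6093 m/s
v_mean = 0.86 × 0.6093 = 0.5240 m/s
Q = A × v_mean = 12.8 × 0.5240 = 6.707 m³/s

6.71 m³/s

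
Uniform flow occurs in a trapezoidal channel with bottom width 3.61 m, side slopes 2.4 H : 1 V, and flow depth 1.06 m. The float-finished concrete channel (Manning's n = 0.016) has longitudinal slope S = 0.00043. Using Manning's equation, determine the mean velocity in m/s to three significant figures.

A = (b + z·y)·y = (3.61 + 2.4×1.06)×1.06 = 6.523 m²
P = b + 2y√(1+z²) = 3.61 + 2×1.06×√(1+2.4²) = 9.122 m
R = A/P = 6.523/9.122 = 0.7151 m
Q = (1/n)·A·R^(2/3)·S^(1/2) = (1/0.016) × 6.523 × 0.7151^(2/3) × 0.00043^(1/2) = 6.761 m³/s
V = Q/A = 6.761/6.523 = 1.036 m/s

1.04 m/s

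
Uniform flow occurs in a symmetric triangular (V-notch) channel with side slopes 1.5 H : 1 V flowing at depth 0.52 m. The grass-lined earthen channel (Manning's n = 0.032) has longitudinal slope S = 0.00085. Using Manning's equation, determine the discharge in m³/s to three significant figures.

0.133 m³/s

A = z·y² = 1.5×0.52² = 0.4056 m²
P = 2y√(1+z²) = 2×0.52×√(1+1.5²) = 1.875 m
R = A/P = 0.4056/1.875 = 0.2163 m
Q = (1/n)·A·R^(2/3)·S^(1/2) = (1/0.032) × 0.4056 × 0.2163^(2/3) × 0.00085^(1/2) = 0.1332 m³/s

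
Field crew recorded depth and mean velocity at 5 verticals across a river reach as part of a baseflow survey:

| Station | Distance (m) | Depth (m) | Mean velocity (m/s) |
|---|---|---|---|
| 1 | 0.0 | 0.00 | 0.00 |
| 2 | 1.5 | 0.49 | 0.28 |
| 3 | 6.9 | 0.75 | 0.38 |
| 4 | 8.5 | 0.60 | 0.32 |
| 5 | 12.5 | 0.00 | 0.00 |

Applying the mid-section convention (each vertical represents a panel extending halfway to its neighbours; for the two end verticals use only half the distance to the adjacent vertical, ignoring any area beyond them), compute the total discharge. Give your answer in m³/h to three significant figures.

7230 m³/h

w_2 = (6.9 − 0.0)/2 = 3.45 m; q_2 = 0.28 × 0.49 × 3.45 = 0.4733 m³/s
w_3 = (8.5 − 1.5)/2 = 3.5 m; q_3 = 0.38 × 0.75 × 3.5 = 0.9975 m³/s
w_4 = (12.5 − 6.9)/2 = 2.8 m; q_4 = 0.32 × 0.60 × 2.8 = 0.5376 m³/s
Stations 1, 5 contribute zero (depth or velocity is 0).
Q = Σ qᵢ = 2.008 m³/s
= 2.008 × 3600 = 7230 m³/h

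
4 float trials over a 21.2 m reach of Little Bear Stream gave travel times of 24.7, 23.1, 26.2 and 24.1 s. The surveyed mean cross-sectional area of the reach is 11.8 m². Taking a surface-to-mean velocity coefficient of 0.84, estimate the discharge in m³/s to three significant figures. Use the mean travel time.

8.57 m³/s

t̄ = (24.7 + 23.1 + 26.2 + 24.1) / 4 = 24.525 s
v_surface = L / t̄ = 21.2 / 24.525 = 0.8644 m/s
v_mean = 0.84 × 0.8644 = 0.7261 m/s
Q = A × v_mean = 11.8 × 0.7261 = 8.568 m³/s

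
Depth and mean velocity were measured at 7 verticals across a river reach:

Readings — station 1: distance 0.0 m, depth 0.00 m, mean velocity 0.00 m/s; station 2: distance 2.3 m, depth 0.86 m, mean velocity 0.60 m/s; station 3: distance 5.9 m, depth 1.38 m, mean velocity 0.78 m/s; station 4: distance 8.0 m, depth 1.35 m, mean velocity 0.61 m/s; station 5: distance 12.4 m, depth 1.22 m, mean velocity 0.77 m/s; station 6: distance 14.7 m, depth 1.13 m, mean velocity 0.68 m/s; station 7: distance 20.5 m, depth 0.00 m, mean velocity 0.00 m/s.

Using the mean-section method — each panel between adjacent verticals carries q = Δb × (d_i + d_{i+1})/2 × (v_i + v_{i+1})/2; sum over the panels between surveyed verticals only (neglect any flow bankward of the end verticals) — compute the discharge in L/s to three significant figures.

Panel 1-2: Δb = 2.3 m, d̄ = (0.00+0.86)/2 = 0.43, v̄ = (0.00+0.60)/2 = 0.3 → q = 2.3×0.43×0.3 = 0.2967 m³/s
Panel 2-3: Δb = 3.6 m, d̄ = (0.86+1.38)/2 = 1.12, v̄ = (0.60+0.78)/2 = 0.69 → q = 3.6×1.12×0.69 = 2.782 m³/s
Panel 3-4: Δb = 2.1 m, d̄ = (1.38+1.35)/2 = 1.365, v̄ = (0.78+0.61)/2 = 0.695 → q = 2.1×1.365×0.695 = 1.992 m³/s
Panel 4-5: Δb = 4.4 m, d̄ = (1.35+1.22)/2 = 1.285, v̄ = (0.61+0.77)/2 = 0.69 → q = 4.4×1.285×0.69 = 3.901 m³/s
Panel 5-6: Δb = 2.3 m, d̄ = (1.22+1.13)/2 = 1.175, v̄ = (0.77+0.68)/2 = 0.725 → q = 2.3×1.175×0.725 = 1.959 m³/s
Panel 6-7: Δb = 5.8 m, d̄ = (1.13+0.00)/2 = 0.565, v̄ = (0.68+0.00)/2 = 0.34 → q = 5.8×0.565×0.34 = 1.114 m³/s
Q = Σ q = 12.05 m³/s
= 12.05 × 1000 = 12050 L/s

12000 L/s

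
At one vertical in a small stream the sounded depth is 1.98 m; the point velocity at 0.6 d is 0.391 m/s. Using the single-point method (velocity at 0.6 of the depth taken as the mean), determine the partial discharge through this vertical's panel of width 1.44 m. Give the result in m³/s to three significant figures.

v̄ = v₀.₆ = 0.391 m/s
q = v̄ × d × w = 0.3910 × 1.98 × 1.44 = 1.115 m³/s

1.11 m³/s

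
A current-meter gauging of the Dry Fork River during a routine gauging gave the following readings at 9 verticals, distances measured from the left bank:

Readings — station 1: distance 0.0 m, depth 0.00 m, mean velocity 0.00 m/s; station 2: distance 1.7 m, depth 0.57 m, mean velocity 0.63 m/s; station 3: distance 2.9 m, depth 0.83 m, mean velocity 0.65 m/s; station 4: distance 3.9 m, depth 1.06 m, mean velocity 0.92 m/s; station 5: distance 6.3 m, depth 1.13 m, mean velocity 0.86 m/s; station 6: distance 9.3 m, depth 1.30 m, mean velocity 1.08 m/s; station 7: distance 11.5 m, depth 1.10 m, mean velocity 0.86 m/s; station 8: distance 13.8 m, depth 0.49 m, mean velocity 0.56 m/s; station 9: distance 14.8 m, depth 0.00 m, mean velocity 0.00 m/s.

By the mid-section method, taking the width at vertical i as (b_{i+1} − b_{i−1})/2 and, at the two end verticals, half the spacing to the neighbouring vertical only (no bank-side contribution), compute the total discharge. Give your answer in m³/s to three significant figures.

w_2 = (2.9 − 0.0)/2 = 1.45 m; q_2 = 0.63 × 0.57 × 1.45 = 0.5207 m³/s
w_3 = (3.9 − 1.7)/2 = 1.1 m; q_3 = 0.65 × 0.83 × 1.1 = 0.5935 m³/s
w_4 = (6.3 − 2.9)/2 = 1.7 m; q_4 = 0.92 × 1.06 × 1.7 = 1.658 m³/s
w_5 = (9.3 − 3.9)/2 = 2.7 m; q_5 = 0.86 × 1.13 × 2.7 = 2.624 m³/s
w_6 = (11.5 − 6.3)/2 = 2.6 m; q_6 = 1.08 × 1.30 × 2.6 = 3.650 m³/s
w_7 = (13.8 − 9.3)/2 = 2.25 m; q_7 = 0.86 × 1.10 × 2.25 = 2.129 m³/s
w_8 = (14.8 − 11.5)/2 = 1.65 m; q_8 = 0.56 × 0.49 × 1.65 = 0.4528 m³/s
Stations 1, 9 contribute zero (depth or velocity is 0).
Q = Σ qᵢ = 11.63 m³/s

11.6 m³/s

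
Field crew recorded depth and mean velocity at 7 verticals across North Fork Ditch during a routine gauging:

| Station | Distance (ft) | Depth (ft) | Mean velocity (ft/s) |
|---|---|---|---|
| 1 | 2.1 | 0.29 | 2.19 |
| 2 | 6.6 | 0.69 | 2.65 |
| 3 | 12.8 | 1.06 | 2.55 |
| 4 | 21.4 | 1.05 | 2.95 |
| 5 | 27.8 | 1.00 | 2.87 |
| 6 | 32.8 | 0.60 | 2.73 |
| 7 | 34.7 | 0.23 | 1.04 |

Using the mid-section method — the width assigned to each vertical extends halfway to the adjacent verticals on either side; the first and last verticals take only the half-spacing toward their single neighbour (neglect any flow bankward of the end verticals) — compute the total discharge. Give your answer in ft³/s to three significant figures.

76.7 ft³/s

w_1 = (6.6 − 2.1)/2 = 2.25 ft; q_1 = 2.19 × 0.29 × 2.25 = 1.429 ft³/s
w_2 = (12.8 − 2.1)/2 = 5.35 ft; q_2 = 2.65 × 0.69 × 5.35 = 9.782 ft³/s
w_3 = (21.4 − 6.6)/2 = 7.4 ft; q_3 = 2.55 × 1.06 × 7.4 = 20.00 ft³/s
w_4 = (27.8 − 12.8)/2 = 7.5 ft; q_4 = 2.95 × 1.05 × 7.5 = 23.23 ft³/s
w_5 = (32.8 − 21.4)/2 = 5.7 ft; q_5 = 2.87 × 1.00 × 5.7 = 16.36 ft³/s
w_6 = (34.7 − 27.8)/2 = 3.45 ft; q_6 = 2.73 × 0.60 × 3.45 = 5.651 ft³/s
w_7 = (34.7 − 32.8)/2 = 0.95 ft; q_7 = 1.04 × 0.23 × 0.95 = 0.2272 ft³/s
Q = Σ qᵢ = 76.68 ft³/s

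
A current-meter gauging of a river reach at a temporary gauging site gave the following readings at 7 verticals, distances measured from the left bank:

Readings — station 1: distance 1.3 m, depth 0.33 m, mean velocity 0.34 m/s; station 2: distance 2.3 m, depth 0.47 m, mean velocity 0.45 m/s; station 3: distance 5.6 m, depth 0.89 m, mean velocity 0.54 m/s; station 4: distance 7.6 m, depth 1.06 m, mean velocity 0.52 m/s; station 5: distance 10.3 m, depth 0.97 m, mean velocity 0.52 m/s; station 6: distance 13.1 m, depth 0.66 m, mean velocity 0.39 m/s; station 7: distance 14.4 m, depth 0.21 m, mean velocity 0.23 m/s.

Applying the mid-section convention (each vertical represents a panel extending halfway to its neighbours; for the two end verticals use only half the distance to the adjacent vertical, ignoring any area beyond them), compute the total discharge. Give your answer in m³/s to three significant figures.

w_1 = (2.3 − 1.3)/2 = 0.5 m; q_1 = 0.34 × 0.33 × 0.5 = 0.05610 m³/s
w_2 = (5.6 − 1.3)/2 = 2.15 m; q_2 = 0.45 × 0.47 × 2.15 = 0.4547 m³/s
w_3 = (7.6 − 2.3)/2 = 2.65 m; q_3 = 0.54 × 0.89 × 2.65 = 1.274 m³/s
w_4 = (10.3 − 5.6)/2 = 2.35 m; q_4 = 0.52 × 1.06 × 2.35 = 1.295 m³/s
w_5 = (13.1 − 7.6)/2 = 2.75 m; q_5 = 0.52 × 0.97 × 2.75 = 1.387 m³/s
w_6 = (14.4 − 10.3)/2 = 2.05 m; q_6 = 0.39 × 0.66 × 2.05 = 0.5277 m³/s
w_7 = (14.4 − 13.1)/2 = 0.65 m; q_7 = 0.23 × 0.21 × 0.65 = 0.03140 m³/s
Q = Σ qᵢ = 5.026 m³/s

5.03 m³/s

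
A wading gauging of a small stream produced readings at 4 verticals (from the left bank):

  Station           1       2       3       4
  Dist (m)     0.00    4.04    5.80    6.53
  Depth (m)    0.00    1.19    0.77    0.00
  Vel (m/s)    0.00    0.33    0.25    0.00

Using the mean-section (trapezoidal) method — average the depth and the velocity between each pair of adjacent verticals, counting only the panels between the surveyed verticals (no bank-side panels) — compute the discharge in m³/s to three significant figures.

Panel 1-2: Δb = 4.04 m, d̄ = (0.00+1.19)/2 = 0.595, v̄ = (0.00+0.33)/2 = 0.165 → q = 4.04×0.595×0.165 = 0.3966 m³/s
Panel 2-3: Δb = 1.76 m, d̄ = (1.19+0.77)/2 = 0.98, v̄ = (0.33+0.25)/2 = 0.29 → q = 1.76×0.98×0.29 = 0.5002 m³/s
Panel 3-4: Δb = 0.73 m, d̄ = (0.77+0.00)/2 = 0.385, v̄ = (0.25+0.00)/2 = 0.125 → q = 0.73×0.385×0.125 = 0.03513 m³/s
Q = Σ q = 0.9320 m³/s

0.932 m³/s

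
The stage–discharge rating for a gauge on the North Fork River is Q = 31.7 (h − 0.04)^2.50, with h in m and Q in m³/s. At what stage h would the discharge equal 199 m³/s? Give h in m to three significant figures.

h − h₀ = (Q/C)^(1/b) = (199/31.7)^(1/2.50) = 2.085 m
h = 0.04 + 2.085 = 2.125 m

2.13 m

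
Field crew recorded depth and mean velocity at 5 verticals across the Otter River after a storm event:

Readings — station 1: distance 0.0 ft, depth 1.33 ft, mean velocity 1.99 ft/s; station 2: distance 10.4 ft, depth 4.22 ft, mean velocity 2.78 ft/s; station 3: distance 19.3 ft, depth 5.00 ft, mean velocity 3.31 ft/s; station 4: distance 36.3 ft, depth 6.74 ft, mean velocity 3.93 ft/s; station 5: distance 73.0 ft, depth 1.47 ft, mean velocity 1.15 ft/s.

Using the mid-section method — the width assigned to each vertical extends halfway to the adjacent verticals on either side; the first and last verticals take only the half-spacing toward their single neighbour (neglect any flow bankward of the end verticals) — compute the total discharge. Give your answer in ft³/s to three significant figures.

w_1 = (10.4 − 0.0)/2 = 5.2 ft; q_1 = 1.99 × 1.33 × 5.2 = 13.76 ft³/s
w_2 = (19.3 − 0.0)/2 = 9.65 ft; q_2 = 2.78 × 4.22 × 9.65 = 113.2 ft³/s
w_3 = (36.3 − 10.4)/2 = 12.95 ft; q_3 = 3.31 × 5.00 × 12.95 = 214.3 ft³/s
w_4 = (73.0 − 19.3)/2 = 26.85 ft; q_4 = 3.93 × 6.74 × 26.85 = 711.2 ft³/s
w_5 = (73.0 − 36.3)/2 = 18.35 ft; q_5 = 1.15 × 1.47 × 18.35 = 31.02 ft³/s
Q = Σ qᵢ = 1084 ft³/s

1080 ft³/s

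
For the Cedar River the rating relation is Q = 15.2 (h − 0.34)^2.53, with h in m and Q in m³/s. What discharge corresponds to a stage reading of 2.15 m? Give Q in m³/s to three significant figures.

68.2 m³/s

Q = 15.2 × (2.15 − 0.34)^2.53 = 15.2 × 1.81^2.53 = 68.20 m³/s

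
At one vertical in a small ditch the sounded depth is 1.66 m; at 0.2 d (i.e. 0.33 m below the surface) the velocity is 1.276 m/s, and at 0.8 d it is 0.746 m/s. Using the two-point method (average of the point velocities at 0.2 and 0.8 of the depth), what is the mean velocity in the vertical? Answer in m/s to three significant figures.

v̄ = (1.276 + 0.746) / 2 = 1.011 m/s

1.01 m/s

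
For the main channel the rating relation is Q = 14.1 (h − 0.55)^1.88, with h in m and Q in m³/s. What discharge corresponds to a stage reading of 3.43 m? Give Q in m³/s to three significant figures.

Q = 14.1 × (3.43 − 0.55)^1.88 = 14.1 × 2.88^1.88 = 103.0 m³/s

103 m³/s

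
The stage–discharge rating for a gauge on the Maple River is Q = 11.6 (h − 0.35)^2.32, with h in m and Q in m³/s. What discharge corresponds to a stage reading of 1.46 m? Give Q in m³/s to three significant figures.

14.8 m³/s

Q = 11.6 × (1.46 − 0.35)^2.32 = 11.6 × 1.11^2.32 = 14.78 m³/s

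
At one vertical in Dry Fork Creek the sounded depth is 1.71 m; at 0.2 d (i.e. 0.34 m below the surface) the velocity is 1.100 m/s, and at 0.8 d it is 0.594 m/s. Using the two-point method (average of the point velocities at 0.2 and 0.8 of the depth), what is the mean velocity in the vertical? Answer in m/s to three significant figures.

v̄ = (1.100 + 0.594) / 2 = 0.8470 m/s

0.847 m/s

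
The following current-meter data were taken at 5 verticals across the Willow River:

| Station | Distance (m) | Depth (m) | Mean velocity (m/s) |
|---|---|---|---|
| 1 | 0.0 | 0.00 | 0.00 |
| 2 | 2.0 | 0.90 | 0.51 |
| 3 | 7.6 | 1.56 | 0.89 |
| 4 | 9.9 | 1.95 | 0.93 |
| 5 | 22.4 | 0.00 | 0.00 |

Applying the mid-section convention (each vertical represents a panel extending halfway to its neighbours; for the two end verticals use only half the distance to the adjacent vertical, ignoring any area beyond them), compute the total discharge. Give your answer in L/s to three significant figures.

w_2 = (7.6 − 0.0)/2 = 3.8 m; q_2 = 0.51 × 0.90 × 3.8 = 1.744 m³/s
w_3 = (9.9 − 2.0)/2 = 3.95 m; q_3 = 0.89 × 1.56 × 3.95 = 5.484 m³/s
w_4 = (22.4 − 7.6)/2 = 7.4 m; q_4 = 0.93 × 1.95 × 7.4 = 13.42 m³/s
Stations 1, 5 contribute zero (depth or velocity is 0).
Q = Σ qᵢ = 20.65 m³/s
= 20.65 × 1000 = 20650 L/s

20600 L/s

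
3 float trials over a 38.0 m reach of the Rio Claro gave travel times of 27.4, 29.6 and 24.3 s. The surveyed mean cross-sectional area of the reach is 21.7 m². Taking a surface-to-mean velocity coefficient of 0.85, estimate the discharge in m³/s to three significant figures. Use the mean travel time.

25.9 m³/s

t̄ = (27.4 + 29.6 + 24.3) / 3 = 27.1 s
v_surface = L / t̄ = 38.0 / 27.1 = 1.402 m/s
v_mean = 0.85 × 1.402 = 1.192 m/s
Q = A × v_mean = 21.7 × 1.192 = 25.86 m³/s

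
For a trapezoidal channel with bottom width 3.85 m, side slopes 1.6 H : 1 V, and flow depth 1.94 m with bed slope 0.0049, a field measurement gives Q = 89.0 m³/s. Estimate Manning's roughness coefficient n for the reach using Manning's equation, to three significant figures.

0.0120

A = (b + z·y)·y = (3.85 + 1.6×1.94)×1.94 = 13.49 m²
P = b + 2y√(1+z²) = 3.85 + 2×1.94×√(1+1.6²) = 11.17 m
R = A/P = 13.49/11.17 = 1.208 m
n = (1/Q)·A·R^(2/3)·S^(1/2) = (1/89.0) × 13.49 × 1.134 × 0.07000 = 0.01203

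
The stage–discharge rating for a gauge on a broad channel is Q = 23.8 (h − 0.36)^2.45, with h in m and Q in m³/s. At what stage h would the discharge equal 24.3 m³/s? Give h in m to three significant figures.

h − h₀ = (Q/C)^(1/b) = (24.3/23.8)^(1/2.45) = 1.009 m
h = 0.36 + 1.009 = 1.369 m

1.37 m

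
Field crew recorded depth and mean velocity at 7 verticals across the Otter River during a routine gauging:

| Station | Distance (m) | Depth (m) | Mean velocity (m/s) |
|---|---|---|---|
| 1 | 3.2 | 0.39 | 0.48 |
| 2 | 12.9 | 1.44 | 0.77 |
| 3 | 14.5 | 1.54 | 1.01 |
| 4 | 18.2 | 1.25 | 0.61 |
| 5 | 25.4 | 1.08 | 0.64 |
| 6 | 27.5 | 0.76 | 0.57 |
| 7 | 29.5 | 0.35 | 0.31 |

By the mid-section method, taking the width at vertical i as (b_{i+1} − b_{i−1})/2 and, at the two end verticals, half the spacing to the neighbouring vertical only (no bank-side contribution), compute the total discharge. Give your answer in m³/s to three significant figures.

w_1 = (12.9 − 3.2)/2 = 4.85 m; q_1 = 0.48 × 0.39 × 4.85 = 0.9079 m³/s
w_2 = (14.5 − 3.2)/2 = 5.65 m; q_2 = 0.77 × 1.44 × 5.65 = 6.265 m³/s
w_3 = (18.2 − 12.9)/2 = 2.65 m; q_3 = 1.01 × 1.54 × 2.65 = 4.122 m³/s
w_4 = (25.4 − 14.5)/2 = 5.45 m; q_4 = 0.61 × 1.25 × 5.45 = 4.156 m³/s
w_5 = (27.5 − 18.2)/2 = 4.65 m; q_5 = 0.64 × 1.08 × 4.65 = 3.214 m³/s
w_6 = (29.5 − 25.4)/2 = 2.05 m; q_6 = 0.57 × 0.76 × 2.05 = 0.8881 m³/s
w_7 = (29.5 − 27.5)/2 = 1 m; q_7 = 0.31 × 0.35 × 1 = 0.1085 m³/s
Q = Σ qᵢ = 19.66 m³/s

19.7 m³/s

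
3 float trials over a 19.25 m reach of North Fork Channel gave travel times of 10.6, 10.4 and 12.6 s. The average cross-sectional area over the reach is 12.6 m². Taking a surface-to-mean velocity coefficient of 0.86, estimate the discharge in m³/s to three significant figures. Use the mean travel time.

t̄ = (10.6 + 10.4 + 12.6) / 3 = 11.2 s
v_surface = L / t̄ = 19.25 / 11.2 = 1.719 m/s
v_mean = 0.86 × 1.719 = 1.478 m/s
Q = A × v_mean = 12.6 × 1.478 = 18.62 m³/s

18.6 m³/s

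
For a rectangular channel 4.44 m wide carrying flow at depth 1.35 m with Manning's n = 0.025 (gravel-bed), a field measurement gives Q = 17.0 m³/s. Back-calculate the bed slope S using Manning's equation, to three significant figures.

A = b·y = 4.44 × 1.35 = 5.994 m²
P = b + 2y = 4.44 + 2×1.35 = 7.140 m
R = A/P = 5.994/7.140 = 0.8395 m
S = (Q·n / (1·A·R^(2/3)))² = (17.0×0.025 / (1×5.994×0.8899))² = 0.006348

0.00635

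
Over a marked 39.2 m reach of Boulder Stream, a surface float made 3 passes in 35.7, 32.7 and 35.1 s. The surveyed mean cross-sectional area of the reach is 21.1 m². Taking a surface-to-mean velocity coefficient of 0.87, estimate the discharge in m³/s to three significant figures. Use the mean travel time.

t̄ = (35.7 + 32.7 + 35.1) / 3 = 34.5 s
v_surface = L / t̄ = 39.2 / 34.5 = 1.136 m/s
v_mean = 0.87 × 1.136 = 0.9885 m/s
Q = A × v_mean = 21.1 × 0.9885 = 20.86 m³/s

20.9 m³/s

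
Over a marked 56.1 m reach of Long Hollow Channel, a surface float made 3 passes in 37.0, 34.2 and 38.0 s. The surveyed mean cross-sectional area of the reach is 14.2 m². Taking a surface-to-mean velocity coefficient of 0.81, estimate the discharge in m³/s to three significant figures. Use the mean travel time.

17.7 m³/s

t̄ = (37.0 + 34.2 + 38.0) / 3 = 36.4 s
v_surface = L / t̄ = 56.1 / 36.4 = 1.541 m/s
v_mean = 0.81 × 1.541 = 1.248 m/s
Q = A × v_mean = 14.2 × 1.248 = 17.73 m³/s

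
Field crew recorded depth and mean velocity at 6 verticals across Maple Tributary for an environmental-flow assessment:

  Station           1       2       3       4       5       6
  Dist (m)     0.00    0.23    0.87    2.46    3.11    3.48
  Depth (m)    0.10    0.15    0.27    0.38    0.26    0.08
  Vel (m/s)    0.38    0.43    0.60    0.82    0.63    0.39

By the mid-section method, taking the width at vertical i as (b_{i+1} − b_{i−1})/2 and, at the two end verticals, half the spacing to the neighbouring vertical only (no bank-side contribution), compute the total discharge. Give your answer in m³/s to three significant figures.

w_1 = (0.23 − 0.00)/2 = 0.115 m; q_1 = 0.38 × 0.10 × 0.115 = 0.004370 m³/s
w_2 = (0.87 − 0.00)/2 = 0.435 m; q_2 = 0.43 × 0.15 × 0.435 = 0.02806 m³/s
w_3 = (2.46 − 0.23)/2 = 1.115 m; q_3 = 0.60 × 0.27 × 1.115 = 0.1806 m³/s
w_4 = (3.11 − 0.87)/2 = 1.12 m; q_4 = 0.82 × 0.38 × 1.12 = 0.3490 m³/s
w_5 = (3.48 − 2.46)/2 = 0.51 m; q_5 = 0.63 × 0.26 × 0.51 = 0.08354 m³/s
w_6 = (3.48 − 3.11)/2 = 0.185 m; q_6 = 0.39 × 0.08 × 0.185 = 0.005772 m³/s
Q = Σ qᵢ = 0.6514 m³/s

0.651 m³/s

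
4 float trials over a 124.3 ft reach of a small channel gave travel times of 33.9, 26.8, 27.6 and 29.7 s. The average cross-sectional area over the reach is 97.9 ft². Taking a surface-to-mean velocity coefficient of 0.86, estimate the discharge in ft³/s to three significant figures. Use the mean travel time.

t̄ = (33.9 + 26.8 + 27.6 + 29.7) / 4 = 29.5 s
v_surface = L / t̄ = 124.3 / 29.5 = 4.214 ft/s
v_mean = 0.86 × 4.214 = 3.624 ft/s
Q = A × v_mean = 97.9 × 3.624 = 354.8 ft³/s

355 ft³/s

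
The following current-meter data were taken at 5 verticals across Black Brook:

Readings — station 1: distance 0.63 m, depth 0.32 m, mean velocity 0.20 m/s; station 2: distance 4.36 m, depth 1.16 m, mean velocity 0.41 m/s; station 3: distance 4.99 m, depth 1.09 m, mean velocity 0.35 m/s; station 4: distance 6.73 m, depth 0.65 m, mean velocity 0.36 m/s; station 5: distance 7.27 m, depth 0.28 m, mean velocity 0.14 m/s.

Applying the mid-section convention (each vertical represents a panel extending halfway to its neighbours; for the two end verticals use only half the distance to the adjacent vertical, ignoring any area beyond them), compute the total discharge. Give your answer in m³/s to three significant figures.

1.89 m³/s

w_1 = (4.36 − 0.63)/2 = 1.865 m; q_1 = 0.20 × 0.32 × 1.865 = 0.1194 m³/s
w_2 = (4.99 − 0.63)/2 = 2.18 m; q_2 = 0.41 × 1.16 × 2.18 = 1.037 m³/s
w_3 = (6.73 − 4.36)/2 = 1.185 m; q_3 = 0.35 × 1.09 × 1.185 = 0.4521 m³/s
w_4 = (7.27 − 4.99)/2 = 1.14 m; q_4 = 0.36 × 0.65 × 1.14 = 0.2668 m³/s
w_5 = (7.27 − 6.73)/2 = 0.27 m; q_5 = 0.14 × 0.28 × 0.27 = 0.01058 m³/s
Q = Σ qᵢ = 1.886 m³/s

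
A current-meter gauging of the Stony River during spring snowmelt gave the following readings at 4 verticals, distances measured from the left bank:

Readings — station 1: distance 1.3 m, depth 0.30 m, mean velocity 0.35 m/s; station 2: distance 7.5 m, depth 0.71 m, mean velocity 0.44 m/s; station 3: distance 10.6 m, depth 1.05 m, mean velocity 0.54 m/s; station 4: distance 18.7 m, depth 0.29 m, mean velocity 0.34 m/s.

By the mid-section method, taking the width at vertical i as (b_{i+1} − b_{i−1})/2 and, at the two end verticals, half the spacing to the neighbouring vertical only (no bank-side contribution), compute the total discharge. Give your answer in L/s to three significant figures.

w_1 = (7.5 − 1.3)/2 = 3.1 m; q_1 = 0.35 × 0.30 × 3.1 = 0.3255 m³/s
w_2 = (10.6 − 1.3)/2 = 4.65 m; q_2 = 0.44 × 0.71 × 4.65 = 1.453 m³/s
w_3 = (18.7 − 7.5)/2 = 5.6 m; q_3 = 0.54 × 1.05 × 5.6 = 3.175 m³/s
w_4 = (18.7 − 10.6)/2 = 4.05 m; q_4 = 0.34 × 0.29 × 4.05 = 0.3993 m³/s
Q = Σ qᵢ = 5.353 m³/s
= 5.353 × 1000 = 5353 L/s

5350 L/s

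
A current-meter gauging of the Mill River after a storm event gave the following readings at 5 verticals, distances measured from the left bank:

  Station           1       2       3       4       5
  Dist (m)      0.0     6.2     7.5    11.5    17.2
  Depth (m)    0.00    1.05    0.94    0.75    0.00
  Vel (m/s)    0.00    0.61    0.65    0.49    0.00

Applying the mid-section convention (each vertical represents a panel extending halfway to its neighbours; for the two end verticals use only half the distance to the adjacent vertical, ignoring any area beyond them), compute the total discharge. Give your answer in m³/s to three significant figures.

5.80 m³/s

w_2 = (7.5 − 0.0)/2 = 3.75 m; q_2 = 0.61 × 1.05 × 3.75 = 2.402 m³/s
w_3 = (11.5 − 6.2)/2 = 2.65 m; q_3 = 0.65 × 0.94 × 2.65 = 1.619 m³/s
w_4 = (17.2 − 7.5)/2 = 4.85 m; q_4 = 0.49 × 0.75 × 4.85 = 1.782 m³/s
Stations 1, 5 contribute zero (depth or velocity is 0).
Q = Σ qᵢ = 5.803 m³/s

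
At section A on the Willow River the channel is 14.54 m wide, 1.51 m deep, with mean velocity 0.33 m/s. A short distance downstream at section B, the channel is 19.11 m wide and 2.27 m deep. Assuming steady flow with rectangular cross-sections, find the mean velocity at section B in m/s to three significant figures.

Q = A₁V₁ = (14.54×1.51) × 0.33 = 7.245 m³/s
A₂ = 19.11 × 2.27 = 43.38 m²
V₂ = Q/A₂ = 7.245/43.38 = 0.1670 m/s

0.167 m/s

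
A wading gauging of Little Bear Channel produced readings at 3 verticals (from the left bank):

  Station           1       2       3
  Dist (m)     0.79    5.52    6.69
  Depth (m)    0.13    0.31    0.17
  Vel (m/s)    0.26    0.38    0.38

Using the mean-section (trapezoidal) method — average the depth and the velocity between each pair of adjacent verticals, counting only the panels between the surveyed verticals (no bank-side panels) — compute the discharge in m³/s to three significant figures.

Panel 1-2: Δb = 4.73 m, d̄ = (0.13+0.31)/2 = 0.22, v̄ = (0.26+0.38)/2 = 0.32 → q = 4.73×0.22×0.32 = 0.3330 m³/s
Panel 2-3: Δb = 1.17 m, d̄ = (0.31+0.17)/2 = 0.24, v̄ = (0.38+0.38)/2 = 0.38 → q = 1.17×0.24×0.38 = 0.1067 m³/s
Q = Σ q = 0.4397 m³/s

0.440 m³/s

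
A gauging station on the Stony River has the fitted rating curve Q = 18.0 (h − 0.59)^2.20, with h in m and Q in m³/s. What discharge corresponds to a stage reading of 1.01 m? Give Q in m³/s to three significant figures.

Q = 18.0 × (1.01 − 0.59)^2.20 = 18.0 × 0.42^2.20 = 2.669 m³/s

2.67 m³/s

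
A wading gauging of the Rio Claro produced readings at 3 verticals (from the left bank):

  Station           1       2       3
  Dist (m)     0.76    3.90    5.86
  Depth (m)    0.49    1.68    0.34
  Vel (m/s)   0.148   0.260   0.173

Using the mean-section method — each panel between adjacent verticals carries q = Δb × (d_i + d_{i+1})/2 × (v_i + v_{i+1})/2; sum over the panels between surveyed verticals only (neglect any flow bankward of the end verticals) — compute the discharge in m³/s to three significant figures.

1.12 m³/s

Panel 1-2: Δb = 3.14 m, d̄ = (0.49+1.68)/2 = 1.085, v̄ = (0.148+0.260)/2 = 0.204 → q = 3.14×1.085×0.204 = 0.6950 m³/s
Panel 2-3: Δb = 1.96 m, d̄ = (1.68+0.34)/2 = 1.01, v̄ = (0.260+0.173)/2 = 0.2165 → q = 1.96×1.01×0.2165 = 0.4286 m³/s
Q = Σ q = 1.124 m³/s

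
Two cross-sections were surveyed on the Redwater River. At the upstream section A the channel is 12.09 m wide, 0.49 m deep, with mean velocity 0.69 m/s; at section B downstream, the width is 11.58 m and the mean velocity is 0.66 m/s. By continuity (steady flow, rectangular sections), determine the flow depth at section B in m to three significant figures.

Q = A₁V₁ = (12.09×0.49) × 0.69 = 4.088 m³/s
d₂ = Q/(b₂ V₂) = 4.088/(11.58×0.66) = 0.5348 m

0.535 m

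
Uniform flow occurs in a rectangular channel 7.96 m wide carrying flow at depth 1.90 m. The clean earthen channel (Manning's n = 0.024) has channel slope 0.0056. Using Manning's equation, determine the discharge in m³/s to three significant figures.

55.8 m³/s

A = b·y = 7.96 × 1.90 = 15.12 m²
P = b + 2y = 7.96 + 2×1.90 = 11.76 m
R = A/P = 15.12/11.76 = 1.286 m
Q = (1/n)·A·R^(2/3)·S^(1/2) = (1/0.024) × 15.12 × 1.286^(2/3) × 0.0056^(1/2) = 55.77 m³/s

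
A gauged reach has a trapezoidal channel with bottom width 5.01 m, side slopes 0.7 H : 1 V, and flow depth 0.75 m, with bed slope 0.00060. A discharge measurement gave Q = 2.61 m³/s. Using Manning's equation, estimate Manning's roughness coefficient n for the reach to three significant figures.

0.0279

A = (b + z·y)·y = (5.01 + 0.7×0.75)×0.75 = 4.151 m²
P = b + 2y√(1+z²) = 5.01 + 2×0.75×√(1+0.7²) = 6.841 m
R = A/P = 4.151/6.841 = 0.6068 m
n = (1/Q)·A·R^(2/3)·S^(1/2) = (1/2.61) × 4.151 × 0.7168 × 0.02449 = 0.02792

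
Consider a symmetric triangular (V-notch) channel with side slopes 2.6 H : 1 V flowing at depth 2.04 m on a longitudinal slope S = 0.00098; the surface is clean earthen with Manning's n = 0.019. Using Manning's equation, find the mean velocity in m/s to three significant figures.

1.59 m/s

A = z·y² = 2.6×2.04² = 10.82 m²
P = 2y√(1+z²) = 2×2.04×√(1+2.6²) = 11.37 m
R = A/P = 10.82/11.37 = 0.9520 m
Q = (1/n)·A·R^(2/3)·S^(1/2) = (1/0.019) × 10.82 × 0.9520^(2/3) × 0.00098^(1/2) = 17.25 m³/s
V = Q/A = 17.25/10.82 = 1.594 m/s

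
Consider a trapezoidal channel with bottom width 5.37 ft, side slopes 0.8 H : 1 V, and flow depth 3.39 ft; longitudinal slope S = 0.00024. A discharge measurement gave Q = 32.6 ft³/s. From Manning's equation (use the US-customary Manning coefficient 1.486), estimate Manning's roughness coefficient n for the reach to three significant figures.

A = (b + z·y)·y = (5.37 + 0.8×3.39)×3.39 = 27.40 ft²
P = b + 2y√(1+z²) = 5.37 + 2×3.39×√(1+0.8²) = 14.05 ft
R = A/P = 27.40/14.05 = 1.950 ft
n = (1.486/Q)·A·R^(2/3)·S^(1/2) = (1.486/32.6) × 27.40 × 1.561 × 0.01549 = 0.03019

0.0302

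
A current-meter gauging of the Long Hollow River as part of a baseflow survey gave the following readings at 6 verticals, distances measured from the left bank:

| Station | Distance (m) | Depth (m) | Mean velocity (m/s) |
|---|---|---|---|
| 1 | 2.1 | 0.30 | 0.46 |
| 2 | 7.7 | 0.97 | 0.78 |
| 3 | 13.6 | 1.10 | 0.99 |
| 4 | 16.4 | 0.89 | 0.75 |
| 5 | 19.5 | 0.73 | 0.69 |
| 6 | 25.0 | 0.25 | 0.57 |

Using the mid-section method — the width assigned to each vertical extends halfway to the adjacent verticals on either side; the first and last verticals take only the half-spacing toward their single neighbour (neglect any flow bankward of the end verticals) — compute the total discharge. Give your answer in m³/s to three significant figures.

14.0 m³/s

w_1 = (7.7 − 2.1)/2 = 2.8 m; q_1 = 0.46 × 0.30 × 2.8 = 0.3864 m³/s
w_2 = (13.6 − 2.1)/2 = 5.75 m; q_2 = 0.78 × 0.97 × 5.75 = 4.350 m³/s
w_3 = (16.4 − 7.7)/2 = 4.35 m; q_3 = 0.99 × 1.10 × 4.35 = 4.737 m³/s
w_4 = (19.5 − 13.6)/2 = 2.95 m; q_4 = 0.75 × 0.89 × 2.95 = 1.969 m³/s
w_5 = (25.0 − 16.4)/2 = 4.3 m; q_5 = 0.69 × 0.73 × 4.3 = 2.166 m³/s
w_6 = (25.0 − 19.5)/2 = 2.75 m; q_6 = 0.57 × 0.25 × 2.75 = 0.3919 m³/s
Q = Σ qᵢ = 14.00 m³/s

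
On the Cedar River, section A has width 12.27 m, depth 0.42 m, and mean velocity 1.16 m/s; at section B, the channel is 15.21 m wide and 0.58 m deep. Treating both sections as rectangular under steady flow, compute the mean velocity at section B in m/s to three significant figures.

0.678 m/s

Q = A₁V₁ = (12.27×0.42) × 1.16 = 5.978 m³/s
A₂ = 15.21 × 0.58 = 8.822 m²
V₂ = Q/A₂ = 5.978/8.822 = 0.6776 m/s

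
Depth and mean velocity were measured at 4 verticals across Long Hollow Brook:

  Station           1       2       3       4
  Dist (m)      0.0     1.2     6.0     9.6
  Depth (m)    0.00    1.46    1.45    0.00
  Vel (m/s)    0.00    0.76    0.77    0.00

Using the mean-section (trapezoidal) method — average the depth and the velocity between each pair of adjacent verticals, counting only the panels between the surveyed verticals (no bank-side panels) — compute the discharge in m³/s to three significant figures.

6.68 m³/s

Panel 1-2: Δb = 1.2 m, d̄ = (0.00+1.46)/2 = 0.73, v̄ = (0.00+0.76)/2 = 0.38 → q = 1.2×0.73×0.38 = 0.3329 m³/s
Panel 2-3: Δb = 4.8 m, d̄ = (1.46+1.45)/2 = 1.455, v̄ = (0.76+0.77)/2 = 0.765 → q = 4.8×1.455×0.765 = 5.343 m³/s
Panel 3-4: Δb = 3.6 m, d̄ = (1.45+0.00)/2 = 0.725, v̄ = (0.77+0.00)/2 = 0.385 → q = 3.6×0.725×0.385 = 1.005 m³/s
Q = Σ q = 6.680 m³/s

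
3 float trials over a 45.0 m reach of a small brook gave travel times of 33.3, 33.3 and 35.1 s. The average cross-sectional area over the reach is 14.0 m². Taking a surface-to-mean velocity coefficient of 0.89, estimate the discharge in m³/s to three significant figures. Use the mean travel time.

t̄ = (33.3 + 33.3 + 35.1) / 3 = 33.9 s
v_surface = L / t̄ = 45.0 / 33.9 = 1.327 m/s
v_mean = 0.89 × 1.327 = 1.181 m/s
Q = A × v_mean = 14.0 × 1.181 = 16.54 m³/s

16.5 m³/s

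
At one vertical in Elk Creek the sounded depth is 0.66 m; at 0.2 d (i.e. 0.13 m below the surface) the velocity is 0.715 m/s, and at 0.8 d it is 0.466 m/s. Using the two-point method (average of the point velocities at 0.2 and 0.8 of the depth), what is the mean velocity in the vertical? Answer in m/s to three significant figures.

0.591 m/s

v̄ = (0.715 + 0.466) / 2 = 0.5905 m/s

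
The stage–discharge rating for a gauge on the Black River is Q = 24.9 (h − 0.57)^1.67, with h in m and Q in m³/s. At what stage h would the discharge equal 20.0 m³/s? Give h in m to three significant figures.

1.45 m

h − h₀ = (Q/C)^(1/b) = (20.0/24.9)^(1/1.67) = 0.8770 m
h = 0.57 + 0.8770 = 1.447 m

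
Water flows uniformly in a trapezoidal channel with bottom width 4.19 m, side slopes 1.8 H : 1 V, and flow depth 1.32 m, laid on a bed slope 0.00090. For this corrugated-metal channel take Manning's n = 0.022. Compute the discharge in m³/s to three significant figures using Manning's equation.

A = (b + z·y)·y = (4.19 + 1.8×1.32)×1.32 = 8.667 m²
P = b + 2y√(1+z²) = 4.19 + 2×1.32×√(1+1.8²) = 9.626 m
R = A/P = 8.667/9.626 = 0.9004 m
Q = (1/n)·A·R^(2/3)·S^(1/2) = (1/0.022) × 8.667 × 0.9004^(2/3) × 0.00090^(1/2) = 11.02 m³/s

11.0 m³/s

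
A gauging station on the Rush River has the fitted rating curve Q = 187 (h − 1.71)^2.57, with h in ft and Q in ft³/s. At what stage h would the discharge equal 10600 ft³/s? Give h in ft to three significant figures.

h − h₀ = (Q/C)^(1/b) = (10600/187)^(1/2.57) = 4.812 ft
h = 1.71 + 4.812 = 6.522 ft

6.52 ft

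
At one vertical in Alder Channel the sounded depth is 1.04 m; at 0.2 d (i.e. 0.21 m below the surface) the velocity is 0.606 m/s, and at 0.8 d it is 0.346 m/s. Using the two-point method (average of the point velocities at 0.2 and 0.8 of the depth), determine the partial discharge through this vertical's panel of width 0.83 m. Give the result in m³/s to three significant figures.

v̄ = (0.606 + 0.346) / 2 = 0.4760 m/s
q = v̄ × d × w = 0.4760 × 1.04 × 0.83 = 0.4109 m³/s

0.411 m³/s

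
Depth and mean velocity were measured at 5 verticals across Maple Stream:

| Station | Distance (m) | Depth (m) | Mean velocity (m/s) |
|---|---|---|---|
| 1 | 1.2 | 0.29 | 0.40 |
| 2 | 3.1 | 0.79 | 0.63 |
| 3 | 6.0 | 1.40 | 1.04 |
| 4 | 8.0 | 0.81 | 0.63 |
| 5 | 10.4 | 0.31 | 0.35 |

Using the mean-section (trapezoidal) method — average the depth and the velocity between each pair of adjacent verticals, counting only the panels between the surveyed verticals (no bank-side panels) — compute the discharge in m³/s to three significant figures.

5.68 m³/s

Panel 1-2: Δb = 1.9 m, d̄ = (0.29+0.79)/2 = 0.54, v̄ = (0.40+0.63)/2 = 0.515 → q = 1.9×0.54×0.515 = 0.5284 m³/s
Panel 2-3: Δb = 2.9 m, d̄ = (0.79+1.40)/2 = 1.095, v̄ = (0.63+1.04)/2 = 0.835 → q = 2.9×1.095×0.835 = 2.652 m³/s
Panel 3-4: Δb = 2 m, d̄ = (1.40+0.81)/2 = 1.105, v̄ = (1.04+0.63)/2 = 0.835 → q = 2×1.105×0.835 = 1.845 m³/s
Panel 4-5: Δb = 2.4 m, d̄ = (0.81+0.31)/2 = 0.56, v̄ = (0.63+0.35)/2 = 0.49 → q = 2.4×0.56×0.49 = 0.6586 m³/s
Q = Σ q = 5.684 m³/s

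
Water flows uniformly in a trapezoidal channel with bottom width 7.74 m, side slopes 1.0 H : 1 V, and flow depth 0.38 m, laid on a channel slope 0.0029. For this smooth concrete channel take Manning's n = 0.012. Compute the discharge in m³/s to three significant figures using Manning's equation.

A = (b + z·y)·y = (7.74 + 1.0×0.38)×0.38 = 3.086 m²
P = b + 2y√(1+z²) = 7.74 + 2×0.38×√(1+1.0²) = 8.815 m
R = A/P = 3.086/8.815 = 0.3500 m
Q = (1/n)·A·R^(2/3)·S^(1/2) = (1/0.012) × 3.086 × 0.3500^(2/3) × 0.0029^(1/2) = 6.878 m³/s

6.88 m³/s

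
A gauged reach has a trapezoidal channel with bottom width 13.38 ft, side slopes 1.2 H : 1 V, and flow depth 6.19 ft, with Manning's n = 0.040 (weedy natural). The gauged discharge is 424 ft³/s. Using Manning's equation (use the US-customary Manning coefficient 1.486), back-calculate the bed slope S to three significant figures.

0.00126

A = (b + z·y)·y = (13.38 + 1.2×6.19)×6.19 = 128.8 ft²
P = b + 2y√(1+z²) = 13.38 + 2×6.19×√(1+1.2²) = 32.72 ft
R = A/P = 128.8/32.72 = 3.937 ft
S = (Q·n / (1.486·A·R^(2/3)))² = (424×0.040 / (1.486×128.8×2.493))² = 0.001263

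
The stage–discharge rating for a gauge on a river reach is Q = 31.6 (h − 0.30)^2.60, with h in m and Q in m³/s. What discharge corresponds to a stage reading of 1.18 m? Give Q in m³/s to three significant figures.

22.7 m³/s

Q = 31.6 × (1.18 − 0.30)^2.60 = 31.6 × 0.88^2.60 = 22.66 m³/s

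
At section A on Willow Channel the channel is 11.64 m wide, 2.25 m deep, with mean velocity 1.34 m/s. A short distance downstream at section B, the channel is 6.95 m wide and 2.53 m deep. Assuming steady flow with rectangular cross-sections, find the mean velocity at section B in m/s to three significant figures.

Q = A₁V₁ = (11.64×2.25) × 1.34 = 35.09 m³/s
A₂ = 6.95 × 2.53 = 17.58 m²
V₂ = Q/A₂ = 35.09/17.58 = 1.996 m/s

2.00 m/s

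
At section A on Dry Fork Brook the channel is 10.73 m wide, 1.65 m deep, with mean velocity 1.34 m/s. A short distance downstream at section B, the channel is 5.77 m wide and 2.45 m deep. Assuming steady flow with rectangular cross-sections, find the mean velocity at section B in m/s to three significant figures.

1.68 m/s

Q = A₁V₁ = (10.73×1.65) × 1.34 = 23.72 m³/s
A₂ = 5.77 × 2.45 = 14.14 m²
V₂ = Q/A₂ = 23.72/14.14 = 1.678 m/s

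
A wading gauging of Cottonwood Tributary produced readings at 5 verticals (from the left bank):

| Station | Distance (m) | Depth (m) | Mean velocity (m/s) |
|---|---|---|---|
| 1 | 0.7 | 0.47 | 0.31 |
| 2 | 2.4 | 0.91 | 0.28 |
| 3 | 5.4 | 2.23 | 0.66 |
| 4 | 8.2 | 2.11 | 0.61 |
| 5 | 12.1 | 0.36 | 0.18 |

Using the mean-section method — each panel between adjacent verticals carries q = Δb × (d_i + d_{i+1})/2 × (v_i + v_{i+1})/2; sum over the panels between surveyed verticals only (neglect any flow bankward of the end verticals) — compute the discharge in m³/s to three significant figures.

8.32 m³/s

Panel 1-2: Δb = 1.7 m, d̄ = (0.47+0.91)/2 = 0.69, v̄ = (0.31+0.28)/2 = 0.295 → q = 1.7×0.69×0.295 = 0.3460 m³/s
Panel 2-3: Δb = 3 m, d̄ = (0.91+2.23)/2 = 1.57, v̄ = (0.28+0.66)/2 = 0.47 → q = 3×1.57×0.47 = 2.214 m³/s
Panel 3-4: Δb = 2.8 m, d̄ = (2.23+2.11)/2 = 2.17, v̄ = (0.66+0.61)/2 = 0.635 → q = 2.8×2.17×0.635 = 3.858 m³/s
Panel 4-5: Δb = 3.9 m, d̄ = (2.11+0.36)/2 = 1.235, v̄ = (0.61+0.18)/2 = 0.395 → q = 3.9×1.235×0.395 = 1.903 m³/s
Q = Σ q = 8.321 m³/s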